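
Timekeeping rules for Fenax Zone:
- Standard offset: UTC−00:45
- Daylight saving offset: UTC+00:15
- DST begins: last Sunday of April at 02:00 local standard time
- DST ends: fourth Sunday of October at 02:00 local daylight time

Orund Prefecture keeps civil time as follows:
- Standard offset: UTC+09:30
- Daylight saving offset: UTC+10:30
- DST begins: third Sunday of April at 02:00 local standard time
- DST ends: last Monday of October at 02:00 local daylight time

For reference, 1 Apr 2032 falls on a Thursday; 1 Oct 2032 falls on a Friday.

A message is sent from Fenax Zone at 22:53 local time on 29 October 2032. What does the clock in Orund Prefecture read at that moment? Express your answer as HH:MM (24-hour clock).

09:08

1 April 2032 is a Thursday, so Sundays fall on 4, 11, 18, 25; the last is April 25.
1 October 2032 is a Friday, so the first Sunday is October 3 and the fourth is October 24.
29 October 2032 does not fall between 25 April and 24 October, so daylight saving is not in effect and Fenax Zone is at UTC−00:45.
22:53 Fenax Zone + 0h45m = 23:38 UTC.
1 April 2032 is a Thursday, so the first Sunday is April 4 and the third is April 18.
1 October 2032 is a Friday, so Mondays fall on 4, 11, 18, 25; the last is October 25.
At the standard offset (UTC+09:30), 23:38 UTC + 9h30m = 09:08 Orund Prefecture standard time (rolling into the next day, 30 October 2032).
The standard-time date in Orund Prefecture, 30 October 2032, is outside the daylight-saving period (18 April – 25 October), so Orund Prefecture is on standard time, UTC+09:30.
23:38 UTC + 9h30m = 09:08 Orund Prefecture (rolling into the next day, 30 October 2032).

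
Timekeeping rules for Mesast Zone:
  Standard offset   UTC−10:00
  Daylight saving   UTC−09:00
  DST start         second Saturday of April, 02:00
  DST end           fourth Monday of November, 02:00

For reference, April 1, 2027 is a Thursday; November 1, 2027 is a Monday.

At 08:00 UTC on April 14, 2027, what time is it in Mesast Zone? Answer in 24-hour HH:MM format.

1 April 2027 is a Thursday, so the first Saturday is April 3 and the second is April 10.
1 November 2027 is a Monday, so the first Monday is November 1 and the fourth is November 22.
At the standard offset (UTC−10:00), 08:00 UTC − 10h = 22:00 Mesast Zone standard time (rolling into the previous day, 13 April 2027).
The standard-time date in Mesast Zone, April 13, 2027, falls between 10 April and 22 November, so daylight saving is in effect and Mesast Zone is at UTC−09:00.
08:00 UTC − 9h = 23:00 local (rolling into the previous day, 13 April 2027).

23:00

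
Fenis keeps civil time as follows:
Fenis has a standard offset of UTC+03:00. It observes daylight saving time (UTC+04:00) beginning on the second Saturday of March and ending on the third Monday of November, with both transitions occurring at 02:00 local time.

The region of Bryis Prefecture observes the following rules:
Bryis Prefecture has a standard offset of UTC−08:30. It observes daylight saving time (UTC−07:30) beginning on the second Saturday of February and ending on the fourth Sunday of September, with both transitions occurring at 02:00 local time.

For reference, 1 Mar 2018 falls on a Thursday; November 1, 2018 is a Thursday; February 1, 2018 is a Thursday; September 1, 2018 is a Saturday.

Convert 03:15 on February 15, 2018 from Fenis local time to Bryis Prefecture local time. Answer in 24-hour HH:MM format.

1 March 2018 is a Thursday, so the first Saturday is March 3 and the second is March 10.
1 November 2018 is a Thursday, so the first Monday is November 5 and the third is November 19.
February 15, 2018 is outside the daylight-saving period (10 March – 19 November), so Fenis is on standard time, UTC+03:00.
03:15 Fenis − 3h = 00:15 UTC.
1 February 2018 is a Thursday, so the first Saturday is February 3 and the second is February 10.
1 September 2018 is a Saturday, so the first Sunday is September 2 and the fourth is September 23.
At the standard offset (UTC−08:30), 00:15 UTC − 8h30m = 15:45 Bryis Prefecture standard time (rolling into the previous day, 14 February 2018).
Daylight saving runs 10 February – 23 September; the standard-time date in Bryis Prefecture, February 14, 2018, is inside that window, so Bryis Prefecture is at UTC−07:30.
00:15 UTC − 7h30m = 16:45 Bryis Prefecture (rolling into the previous day, 14 February 2018).

16:45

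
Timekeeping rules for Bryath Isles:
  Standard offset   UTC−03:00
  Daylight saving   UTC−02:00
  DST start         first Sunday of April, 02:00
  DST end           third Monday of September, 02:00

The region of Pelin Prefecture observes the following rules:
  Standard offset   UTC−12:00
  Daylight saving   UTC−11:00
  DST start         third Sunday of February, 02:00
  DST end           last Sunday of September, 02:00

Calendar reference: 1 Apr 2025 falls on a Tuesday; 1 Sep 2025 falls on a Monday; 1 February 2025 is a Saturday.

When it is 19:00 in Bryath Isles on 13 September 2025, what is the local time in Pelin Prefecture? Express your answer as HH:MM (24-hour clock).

10:00

1 April 2025 is a Tuesday, so the first Sunday is April 6.
1 September 2025 is a Monday, so the first Monday is September 1 and the third is September 15.
Daylight saving runs 6 April – 15 September; 13 September 2025 is inside that window, so Bryath Isles is at UTC−02:00.
19:00 Bryath Isles + 2h = 21:00 UTC.
1 February 2025 is a Saturday, so the first Sunday is February 2 and the third is February 16.
1 September 2025 is a Monday, so Sundays fall on 7, 14, 21, 28; the last is September 28.
At the standard offset (UTC−12:00), 21:00 UTC − 12h = 09:00 Pelin Prefecture standard time.
Daylight saving runs 16 February – 28 September; the standard-time date in Pelin Prefecture, 13 September 2025, is inside that window, so Pelin Prefecture is at UTC−11:00.
21:00 UTC − 11h = 10:00 Pelin Prefecture.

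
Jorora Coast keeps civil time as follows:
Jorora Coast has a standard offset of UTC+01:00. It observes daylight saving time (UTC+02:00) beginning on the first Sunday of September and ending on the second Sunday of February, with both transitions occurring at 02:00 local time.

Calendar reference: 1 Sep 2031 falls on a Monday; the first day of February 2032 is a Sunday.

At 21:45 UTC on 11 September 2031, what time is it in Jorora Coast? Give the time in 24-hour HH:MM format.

1 September 2031 is a Monday, so the first Sunday is September 7.
1 February 2032 is a Sunday, so the first Sunday is February 1 and the second is February 8.
At the standard offset (UTC+01:00), 21:45 UTC + 1h = 22:45 Jorora Coast standard time.
The standard-time date in Jorora Coast, 11 September 2031, falls between 7 September 2031 and 8 February 2032, so daylight saving is in effect and Jorora Coast is at UTC+02:00.
21:45 UTC + 2h = 23:45 local.

23:45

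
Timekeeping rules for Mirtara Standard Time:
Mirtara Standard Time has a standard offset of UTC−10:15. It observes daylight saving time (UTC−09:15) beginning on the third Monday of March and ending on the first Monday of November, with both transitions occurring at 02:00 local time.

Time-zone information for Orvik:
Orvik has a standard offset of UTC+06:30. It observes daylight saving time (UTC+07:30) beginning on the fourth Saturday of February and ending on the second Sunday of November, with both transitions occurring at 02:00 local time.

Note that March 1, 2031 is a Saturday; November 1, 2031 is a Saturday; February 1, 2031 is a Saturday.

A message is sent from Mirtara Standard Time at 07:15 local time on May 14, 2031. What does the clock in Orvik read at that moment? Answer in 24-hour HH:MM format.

1 March 2031 is a Saturday, so the first Monday is March 3 and the third is March 17.
1 November 2031 is a Saturday, so the first Monday is November 3.
May 14, 2031 lies within the daylight-saving period (17 March – 3 November), so Mirtara Standard Time is on daylight time, UTC−09:15.
07:15 Mirtara Standard Time + 9h15m = 16:30 UTC.
1 February 2031 is a Saturday, so the first Saturday is February 1 and the fourth is February 22.
1 November 2031 is a Saturday, so the first Sunday is November 2 and the second is November 9.
At the standard offset (UTC+06:30), 16:30 UTC + 6h30m = 23:00 Orvik standard time.
Daylight saving runs 22 February – 9 November; the standard-time date in Orvik, May 14, 2031, is inside that window, so Orvik is at UTC+07:30.
16:30 UTC + 7h30m = 00:00 Orvik (rolling into the next day, 15 May 2031).

00:00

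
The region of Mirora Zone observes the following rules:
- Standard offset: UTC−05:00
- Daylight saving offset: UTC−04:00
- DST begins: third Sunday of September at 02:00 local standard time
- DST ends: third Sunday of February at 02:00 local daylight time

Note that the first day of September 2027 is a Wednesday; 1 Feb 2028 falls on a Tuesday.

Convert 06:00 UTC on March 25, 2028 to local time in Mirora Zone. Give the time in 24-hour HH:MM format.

1 September 2027 is a Wednesday, so the first Sunday is September 5 and the third is September 19.
1 February 2028 is a Tuesday, so the first Sunday is February 6 and the third is February 20.
At the standard offset (UTC−05:00), 06:00 UTC − 5h = 01:00 Mirora Zone standard time.
Daylight saving runs 19 September 2027 – 20 February 2028; the standard-time date in Mirora Zone, March 25, 2028, is outside that window, so Mirora Zone is on standard time at UTC−05:00.
06:00 UTC − 5h = 01:00 local.

01:00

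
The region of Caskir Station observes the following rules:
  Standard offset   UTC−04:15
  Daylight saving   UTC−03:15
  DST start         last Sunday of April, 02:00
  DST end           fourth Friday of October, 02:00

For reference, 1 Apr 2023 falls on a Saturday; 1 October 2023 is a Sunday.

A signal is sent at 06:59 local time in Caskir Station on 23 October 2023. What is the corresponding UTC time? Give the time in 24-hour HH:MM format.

1 April 2023 is a Saturday, so Sundays fall on 2, 9, 16, 23, 30; the last is April 30.
1 October 2023 is a Sunday, so the first Friday is October 6 and the fourth is October 27.
23 October 2023 falls between 30 April and 27 October, so daylight saving is in effect and Caskir Station is at UTC−03:15.
06:59 local + 3h15m = 10:14 UTC.

10:14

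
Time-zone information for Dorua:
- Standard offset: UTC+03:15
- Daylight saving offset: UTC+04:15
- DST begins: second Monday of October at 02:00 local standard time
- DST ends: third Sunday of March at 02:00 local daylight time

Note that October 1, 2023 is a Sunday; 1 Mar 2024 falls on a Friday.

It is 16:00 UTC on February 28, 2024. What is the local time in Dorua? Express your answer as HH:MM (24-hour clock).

20:15

1 October 2023 is a Sunday, so the first Monday is October 2 and the second is October 9.
1 March 2024 is a Friday, so the first Sunday is March 3 and the third is March 17.
At the standard offset (UTC+03:15), 16:00 UTC + 3h15m = 19:15 Dorua standard time.
The standard-time date in Dorua, February 28, 2024, falls between 9 October 2023 and 17 March 2024, so daylight saving is in effect and Dorua is at UTC+04:15.
16:00 UTC + 4h15m = 20:15 local.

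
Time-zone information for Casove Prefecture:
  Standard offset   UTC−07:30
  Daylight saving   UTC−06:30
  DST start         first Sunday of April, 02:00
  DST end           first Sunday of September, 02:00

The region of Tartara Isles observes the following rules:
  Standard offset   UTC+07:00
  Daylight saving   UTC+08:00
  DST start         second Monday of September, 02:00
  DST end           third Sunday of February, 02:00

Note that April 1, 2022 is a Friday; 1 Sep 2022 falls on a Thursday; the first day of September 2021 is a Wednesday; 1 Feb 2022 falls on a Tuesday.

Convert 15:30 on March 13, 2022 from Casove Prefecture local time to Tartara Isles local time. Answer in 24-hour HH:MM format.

1 April 2022 is a Friday, so the first Sunday is April 3.
1 September 2022 is a Thursday, so the first Sunday is September 4.
March 13, 2022 is outside the daylight-saving period (3 April – 4 September), so Casove Prefecture is on standard time, UTC−07:30.
15:30 Casove Prefecture + 7h30m = 23:00 UTC.
1 September 2021 is a Wednesday, so the first Monday is September 6 and the second is September 13.
1 February 2022 is a Tuesday, so the first Sunday is February 6 and the third is February 20.
At the standard offset (UTC+07:00), 23:00 UTC + 7h = 06:00 Tartara Isles standard time (rolling into the next day, 14 March 2022).
The standard-time date in Tartara Isles, March 14, 2022, is outside the daylight-saving period (13 September 2021 – 20 February 2022), so Tartara Isles is on standard time, UTC+07:00.
23:00 UTC + 7h = 06:00 Tartara Isles (rolling into the next day, 14 March 2022).

06:00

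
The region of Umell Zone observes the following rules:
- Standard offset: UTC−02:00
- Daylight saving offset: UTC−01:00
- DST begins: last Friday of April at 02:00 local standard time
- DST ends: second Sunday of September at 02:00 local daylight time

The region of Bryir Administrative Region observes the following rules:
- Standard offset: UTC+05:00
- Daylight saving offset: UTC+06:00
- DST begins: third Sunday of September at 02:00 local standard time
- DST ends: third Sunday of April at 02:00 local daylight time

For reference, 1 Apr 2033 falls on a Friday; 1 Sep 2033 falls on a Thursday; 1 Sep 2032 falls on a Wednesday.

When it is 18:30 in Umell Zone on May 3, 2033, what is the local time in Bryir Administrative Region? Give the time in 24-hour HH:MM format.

00:30

1 April 2033 is a Friday, so Fridays fall on 1, 8, 15, 22, 29; the last is April 29.
1 September 2033 is a Thursday, so the first Sunday is September 4 and the second is September 11.
Daylight saving runs 29 April – 11 September; May 3, 2033 is inside that window, so Umell Zone is at UTC−01:00.
18:30 Umell Zone + 1h = 19:30 UTC.
1 September 2032 is a Wednesday, so the first Sunday is September 5 and the third is September 19.
1 April 2033 is a Friday, so the first Sunday is April 3 and the third is April 17.
At the standard offset (UTC+05:00), 19:30 UTC + 5h = 00:30 Bryir Administrative Region standard time (rolling into the next day, 4 May 2033).
The standard-time date in Bryir Administrative Region, May 4, 2033, is outside the daylight-saving period (19 September 2032 – 17 April 2033), so Bryir Administrative Region is on standard time, UTC+05:00.
19:30 UTC + 5h = 00:30 Bryir Administrative Region (rolling into the next day, 4 May 2033).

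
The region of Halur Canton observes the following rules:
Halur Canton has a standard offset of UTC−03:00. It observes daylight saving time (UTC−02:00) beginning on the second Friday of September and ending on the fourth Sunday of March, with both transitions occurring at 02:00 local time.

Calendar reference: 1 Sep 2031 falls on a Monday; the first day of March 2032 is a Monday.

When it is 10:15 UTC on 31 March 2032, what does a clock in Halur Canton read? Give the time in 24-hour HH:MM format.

07:15

1 September 2031 is a Monday, so the first Friday is September 5 and the second is September 12.
1 March 2032 is a Monday, so the first Sunday is March 7 and the fourth is March 28.
At the standard offset (UTC−03:00), 10:15 UTC − 3h = 07:15 Halur Canton standard time.
Daylight saving runs 12 September 2031 – 28 March 2032; the standard-time date in Halur Canton, 31 March 2032, is outside that window, so Halur Canton is on standard time at UTC−03:00.
10:15 UTC − 3h = 07:15 local.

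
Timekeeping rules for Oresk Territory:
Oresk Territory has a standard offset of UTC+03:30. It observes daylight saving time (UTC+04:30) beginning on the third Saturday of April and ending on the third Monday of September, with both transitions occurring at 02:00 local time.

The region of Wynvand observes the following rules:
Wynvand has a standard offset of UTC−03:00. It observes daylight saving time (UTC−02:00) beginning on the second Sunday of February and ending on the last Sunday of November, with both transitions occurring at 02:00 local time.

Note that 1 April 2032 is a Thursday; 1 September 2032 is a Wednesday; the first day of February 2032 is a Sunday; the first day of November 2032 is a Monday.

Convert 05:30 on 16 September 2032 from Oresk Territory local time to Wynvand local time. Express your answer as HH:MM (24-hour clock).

1 April 2032 is a Thursday, so the first Saturday is April 3 and the third is April 17.
1 September 2032 is a Wednesday, so the first Monday is September 6 and the third is September 20.
16 September 2032 falls between 17 April and 20 September, so daylight saving is in effect and Oresk Territory is at UTC+04:30.
05:30 Oresk Territory − 4h30m = 01:00 UTC.
1 February 2032 is a Sunday, so the first Sunday is February 1 and the second is February 8.
1 November 2032 is a Monday, so Sundays fall on 7, 14, 21, 28; the last is November 28.
At the standard offset (UTC−03:00), 01:00 UTC − 3h = 22:00 Wynvand standard time (rolling into the previous day, 15 September 2032).
The standard-time date in Wynvand, 15 September 2032, falls between 8 February and 28 November, so daylight saving is in effect and Wynvand is at UTC−02:00.
01:00 UTC − 2h = 23:00 Wynvand (rolling into the previous day, 15 September 2032).

23:00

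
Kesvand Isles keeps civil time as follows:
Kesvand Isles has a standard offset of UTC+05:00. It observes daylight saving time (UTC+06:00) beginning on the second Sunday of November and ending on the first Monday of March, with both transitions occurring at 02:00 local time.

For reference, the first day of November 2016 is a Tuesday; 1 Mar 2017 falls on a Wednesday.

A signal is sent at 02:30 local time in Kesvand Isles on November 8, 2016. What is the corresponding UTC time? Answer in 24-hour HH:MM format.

1 November 2016 is a Tuesday, so the first Sunday is November 6 and the second is November 13.
1 March 2017 is a Wednesday, so the first Monday is March 6.
Daylight saving runs 13 November 2016 – 6 March 2017; November 8, 2016 is outside that window, so Kesvand Isles is on standard time at UTC+05:00.
02:30 local − 5h = 21:30 UTC (rolling into the previous day, 7 November 2016).

21:30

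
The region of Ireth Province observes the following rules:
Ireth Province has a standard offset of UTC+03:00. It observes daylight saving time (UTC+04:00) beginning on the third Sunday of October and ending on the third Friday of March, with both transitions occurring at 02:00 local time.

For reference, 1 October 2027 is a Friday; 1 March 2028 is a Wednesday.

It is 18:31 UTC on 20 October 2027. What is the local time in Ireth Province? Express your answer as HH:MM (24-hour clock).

1 October 2027 is a Friday, so the first Sunday is October 3 and the third is October 17.
1 March 2028 is a Wednesday, so the first Friday is March 3 and the third is March 17.
At the standard offset (UTC+03:00), 18:31 UTC + 3h = 21:31 Ireth Province standard time.
The standard-time date in Ireth Province, 20 October 2027, lies within the daylight-saving period (17 October 2027 – 17 March 2028), so Ireth Province is on daylight time, UTC+04:00.
18:31 UTC + 4h = 22:31 local.

22:31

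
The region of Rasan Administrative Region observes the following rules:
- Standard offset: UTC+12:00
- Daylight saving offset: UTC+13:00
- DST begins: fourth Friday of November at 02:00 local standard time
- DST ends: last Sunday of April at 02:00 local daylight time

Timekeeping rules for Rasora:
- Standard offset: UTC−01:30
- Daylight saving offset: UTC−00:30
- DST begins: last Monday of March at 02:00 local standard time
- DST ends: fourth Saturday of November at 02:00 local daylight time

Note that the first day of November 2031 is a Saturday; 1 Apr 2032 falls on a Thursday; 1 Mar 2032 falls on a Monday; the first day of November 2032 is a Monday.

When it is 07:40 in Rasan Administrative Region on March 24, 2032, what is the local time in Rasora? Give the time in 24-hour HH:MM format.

17:10

1 November 2031 is a Saturday, so the first Friday is November 7 and the fourth is November 28.
1 April 2032 is a Thursday, so Sundays fall on 4, 11, 18, 25; the last is April 25.
March 24, 2032 lies within the daylight-saving period (28 November 2031 – 25 April 2032), so Rasan Administrative Region is on daylight time, UTC+13:00.
07:40 Rasan Administrative Region − 13h = 18:40 UTC (rolling into the previous day, 23 March 2032).
1 March 2032 is a Monday, so Mondays fall on 1, 8, 15, 22, 29; the last is March 29.
1 November 2032 is a Monday, so the first Saturday is November 6 and the fourth is November 27.
At the standard offset (UTC−01:30), 18:40 UTC − 1h30m = 17:10 Rasora standard time.
Daylight saving runs 29 March – 27 November; the standard-time date in Rasora, March 23, 2032, is outside that window, so Rasora is on standard time at UTC−01:30.
18:40 UTC − 1h30m = 17:10 Rasora.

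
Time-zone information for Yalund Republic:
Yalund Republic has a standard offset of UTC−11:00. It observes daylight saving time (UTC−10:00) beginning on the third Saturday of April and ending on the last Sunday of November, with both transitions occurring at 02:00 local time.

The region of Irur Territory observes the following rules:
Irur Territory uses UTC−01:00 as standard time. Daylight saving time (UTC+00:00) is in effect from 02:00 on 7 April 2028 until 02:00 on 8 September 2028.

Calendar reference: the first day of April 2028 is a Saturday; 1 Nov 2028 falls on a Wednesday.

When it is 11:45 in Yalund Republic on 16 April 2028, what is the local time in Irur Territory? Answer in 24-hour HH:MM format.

21:45

1 April 2028 is a Saturday, so the first Saturday is April 1 and the third is April 15.
1 November 2028 is a Wednesday, so Sundays fall on 5, 12, 19, 26; the last is November 26.
16 April 2028 falls between 15 April and 26 November, so daylight saving is in effect and Yalund Republic is at UTC−10:00.
11:45 Yalund Republic + 10h = 21:45 UTC.
At the standard offset (UTC−01:00), 21:45 UTC − 1h = 20:45 Irur Territory standard time.
Daylight saving runs 7 April – 8 September; the standard-time date in Irur Territory, 16 April 2028, is inside that window, so Irur Territory is at UTC+00:00.
21:45 UTC + 0h = 21:45 Irur Territory.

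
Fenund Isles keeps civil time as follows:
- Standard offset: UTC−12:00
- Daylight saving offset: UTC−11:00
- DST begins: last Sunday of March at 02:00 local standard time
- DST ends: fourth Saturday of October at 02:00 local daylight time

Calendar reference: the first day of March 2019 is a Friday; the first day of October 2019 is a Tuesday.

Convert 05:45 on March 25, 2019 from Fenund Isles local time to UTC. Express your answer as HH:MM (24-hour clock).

1 March 2019 is a Friday, so Sundays fall on 3, 10, 17, 24, 31; the last is March 31.
1 October 2019 is a Tuesday, so the first Saturday is October 5 and the fourth is October 26.
March 25, 2019 does not fall between 31 March and 26 October, so daylight saving is not in effect and Fenund Isles is at UTC−12:00.
05:45 local + 12h = 17:45 UTC.

17:45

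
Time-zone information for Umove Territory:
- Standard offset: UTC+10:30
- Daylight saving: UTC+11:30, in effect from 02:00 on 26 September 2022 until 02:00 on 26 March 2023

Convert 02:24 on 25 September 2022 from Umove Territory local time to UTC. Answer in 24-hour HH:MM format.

25 September 2022 is outside the daylight-saving period (26 September 2022 – 26 March 2023), so Umove Territory is on standard time, UTC+10:30.
02:24 local − 10h30m = 15:54 UTC (rolling into the previous day, 24 September 2022).

15:54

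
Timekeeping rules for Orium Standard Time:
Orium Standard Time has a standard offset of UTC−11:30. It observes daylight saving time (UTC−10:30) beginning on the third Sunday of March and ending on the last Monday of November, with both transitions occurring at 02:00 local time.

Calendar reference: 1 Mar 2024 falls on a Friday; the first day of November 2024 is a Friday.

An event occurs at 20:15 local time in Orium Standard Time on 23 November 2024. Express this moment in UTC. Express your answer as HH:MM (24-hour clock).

1 March 2024 is a Friday, so the first Sunday is March 3 and the third is March 17.
1 November 2024 is a Friday, so Mondays fall on 4, 11, 18, 25; the last is November 25.
23 November 2024 lies within the daylight-saving period (17 March – 25 November), so Orium Standard Time is on daylight time, UTC−10:30.
20:15 local + 10h30m = 06:45 UTC (rolling into the next day, 24 November 2024).

06:45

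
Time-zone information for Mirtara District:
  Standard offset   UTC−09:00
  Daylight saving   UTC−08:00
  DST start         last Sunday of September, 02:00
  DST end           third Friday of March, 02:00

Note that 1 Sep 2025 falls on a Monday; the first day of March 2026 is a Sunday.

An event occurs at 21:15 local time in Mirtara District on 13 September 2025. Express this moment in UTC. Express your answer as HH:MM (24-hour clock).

1 September 2025 is a Monday, so Sundays fall on 7, 14, 21, 28; the last is September 28.
1 March 2026 is a Sunday, so the first Friday is March 6 and the third is March 20.
Daylight saving runs 28 September 2025 – 20 March 2026; 13 September 2025 is outside that window, so Mirtara District is on standard time at UTC−09:00.
21:15 local + 9h = 06:15 UTC (rolling into the next day, 14 September 2025).

06:15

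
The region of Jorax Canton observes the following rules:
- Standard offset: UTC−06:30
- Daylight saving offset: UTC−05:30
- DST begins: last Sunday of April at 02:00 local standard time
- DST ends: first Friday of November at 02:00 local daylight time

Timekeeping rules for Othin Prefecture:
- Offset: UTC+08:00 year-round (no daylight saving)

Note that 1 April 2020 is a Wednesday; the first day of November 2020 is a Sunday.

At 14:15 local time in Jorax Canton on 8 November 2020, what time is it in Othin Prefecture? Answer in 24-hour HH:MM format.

04:45

1 April 2020 is a Wednesday, so Sundays fall on 5, 12, 19, 26; the last is April 26.
1 November 2020 is a Sunday, so the first Friday is November 6.
8 November 2020 does not fall between 26 April and 6 November, so daylight saving is not in effect and Jorax Canton is at UTC−06:30.
14:15 Jorax Canton + 6h30m = 20:45 UTC.
Othin Prefecture stays on UTC+08:00 all year.
20:45 UTC + 8h = 04:45 Othin Prefecture (rolling into the next day, 9 November 2020).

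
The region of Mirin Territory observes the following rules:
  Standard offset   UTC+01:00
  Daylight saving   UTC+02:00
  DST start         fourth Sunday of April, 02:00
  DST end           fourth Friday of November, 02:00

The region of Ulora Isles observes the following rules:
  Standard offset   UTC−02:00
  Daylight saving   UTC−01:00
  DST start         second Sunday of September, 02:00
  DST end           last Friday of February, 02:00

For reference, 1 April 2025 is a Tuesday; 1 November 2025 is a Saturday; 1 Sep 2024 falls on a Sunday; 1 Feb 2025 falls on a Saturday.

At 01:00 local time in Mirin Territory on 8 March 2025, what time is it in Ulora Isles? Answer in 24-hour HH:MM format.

22:00

1 April 2025 is a Tuesday, so the first Sunday is April 6 and the fourth is April 27.
1 November 2025 is a Saturday, so the first Friday is November 7 and the fourth is November 28.
8 March 2025 does not fall between 27 April and 28 November, so daylight saving is not in effect and Mirin Territory is at UTC+01:00.
01:00 Mirin Territory − 1h = 00:00 UTC.
1 September 2024 is a Sunday, so the first Sunday is September 1 and the second is September 8.
1 February 2025 is a Saturday, so Fridays fall on 7, 14, 21, 28; the last is February 28.
At the standard offset (UTC−02:00), 00:00 UTC − 2h = 22:00 Ulora Isles standard time (rolling into the previous day, 7 March 2025).
The standard-time date in Ulora Isles, 7 March 2025, does not fall between 8 September 2024 and 28 February 2025, so daylight saving is not in effect and Ulora Isles is at UTC−02:00.
00:00 UTC − 2h = 22:00 Ulora Isles (rolling into the previous day, 7 March 2025).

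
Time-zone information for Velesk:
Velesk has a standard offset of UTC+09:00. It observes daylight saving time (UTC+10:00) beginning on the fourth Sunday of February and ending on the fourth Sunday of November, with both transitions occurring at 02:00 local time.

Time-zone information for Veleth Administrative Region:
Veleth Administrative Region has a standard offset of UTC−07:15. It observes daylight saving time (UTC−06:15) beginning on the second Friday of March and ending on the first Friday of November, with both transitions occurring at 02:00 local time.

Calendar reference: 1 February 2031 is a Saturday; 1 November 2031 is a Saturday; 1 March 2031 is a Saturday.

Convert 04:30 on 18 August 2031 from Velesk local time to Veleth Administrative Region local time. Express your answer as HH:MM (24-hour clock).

1 February 2031 is a Saturday, so the first Sunday is February 2 and the fourth is February 23.
1 November 2031 is a Saturday, so the first Sunday is November 2 and the fourth is November 23.
18 August 2031 lies within the daylight-saving period (23 February – 23 November), so Velesk is on daylight time, UTC+10:00.
04:30 Velesk − 10h = 18:30 UTC (rolling into the previous day, 17 August 2031).
1 March 2031 is a Saturday, so the first Friday is March 7 and the second is March 14.
1 November 2031 is a Saturday, so the first Friday is November 7.
At the standard offset (UTC−07:15), 18:30 UTC − 7h15m = 11:15 Veleth Administrative Region standard time.
The standard-time date in Veleth Administrative Region, 17 August 2031, lies within the daylight-saving period (14 March – 7 November), so Veleth Administrative Region is on daylight time, UTC−06:15.
18:30 UTC − 6h15m = 12:15 Veleth Administrative Region.

12:15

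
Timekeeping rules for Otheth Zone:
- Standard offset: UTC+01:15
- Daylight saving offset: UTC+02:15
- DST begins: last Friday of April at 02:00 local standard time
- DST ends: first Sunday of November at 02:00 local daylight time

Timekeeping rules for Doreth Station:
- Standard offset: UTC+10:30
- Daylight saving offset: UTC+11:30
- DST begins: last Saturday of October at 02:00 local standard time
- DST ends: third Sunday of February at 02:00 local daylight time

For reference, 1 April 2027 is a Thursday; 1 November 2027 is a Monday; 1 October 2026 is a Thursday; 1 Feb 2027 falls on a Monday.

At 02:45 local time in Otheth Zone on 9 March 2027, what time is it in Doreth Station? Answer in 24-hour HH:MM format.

1 April 2027 is a Thursday, so Fridays fall on 2, 9, 16, 23, 30; the last is April 30.
1 November 2027 is a Monday, so the first Sunday is November 7.
9 March 2027 is outside the daylight-saving period (30 April – 7 November), so Otheth Zone is on standard time, UTC+01:15.
02:45 Otheth Zone − 1h15m = 01:30 UTC.
1 October 2026 is a Thursday, so Saturdays fall on 3, 10, 17, 24, 31; the last is October 31.
1 February 2027 is a Monday, so the first Sunday is February 7 and the third is February 21.
At the standard offset (UTC+10:30), 01:30 UTC + 10h30m = 12:00 Doreth Station standard time.
The standard-time date in Doreth Station, 9 March 2027, does not fall between 31 October 2026 and 21 February 2027, so daylight saving is not in effect and Doreth Station is at UTC+10:30.
01:30 UTC + 10h30m = 12:00 Doreth Station.

12:00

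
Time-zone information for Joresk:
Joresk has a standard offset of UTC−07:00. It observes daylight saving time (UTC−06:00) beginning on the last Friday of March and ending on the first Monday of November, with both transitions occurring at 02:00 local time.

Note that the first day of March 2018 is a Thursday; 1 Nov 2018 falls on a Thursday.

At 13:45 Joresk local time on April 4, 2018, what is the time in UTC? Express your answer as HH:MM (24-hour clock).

1 March 2018 is a Thursday, so Fridays fall on 2, 9, 16, 23, 30; the last is March 30.
1 November 2018 is a Thursday, so the first Monday is November 5.
April 4, 2018 lies within the daylight-saving period (30 March – 5 November), so Joresk is on daylight time, UTC−06:00.
13:45 local + 6h = 19:45 UTC.

19:45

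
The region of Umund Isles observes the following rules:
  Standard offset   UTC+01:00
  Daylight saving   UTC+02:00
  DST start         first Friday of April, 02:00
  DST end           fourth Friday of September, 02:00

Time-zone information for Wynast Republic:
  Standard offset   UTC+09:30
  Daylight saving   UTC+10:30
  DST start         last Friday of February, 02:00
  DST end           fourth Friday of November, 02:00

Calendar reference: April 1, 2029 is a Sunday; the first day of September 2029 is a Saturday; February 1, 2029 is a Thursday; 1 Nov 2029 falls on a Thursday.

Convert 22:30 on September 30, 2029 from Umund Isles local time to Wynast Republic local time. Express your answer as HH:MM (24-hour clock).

1 April 2029 is a Sunday, so the first Friday is April 6.
1 September 2029 is a Saturday, so the first Friday is September 7 and the fourth is September 28.
September 30, 2029 does not fall between 6 April and 28 September, so daylight saving is not in effect and Umund Isles is at UTC+01:00.
22:30 Umund Isles − 1h = 21:30 UTC.
1 February 2029 is a Thursday, so Fridays fall on 2, 9, 16, 23; the last is February 23.
1 November 2029 is a Thursday, so the first Friday is November 2 and the fourth is November 23.
At the standard offset (UTC+09:30), 21:30 UTC + 9h30m = 07:00 Wynast Republic standard time (rolling into the next day, 1 October 2029).
The standard-time date in Wynast Republic, October 1, 2029, falls between 23 February and 23 November, so daylight saving is in effect and Wynast Republic is at UTC+10:30.
21:30 UTC + 10h30m = 08:00 Wynast Republic (rolling into the next day, 1 October 2029).

08:00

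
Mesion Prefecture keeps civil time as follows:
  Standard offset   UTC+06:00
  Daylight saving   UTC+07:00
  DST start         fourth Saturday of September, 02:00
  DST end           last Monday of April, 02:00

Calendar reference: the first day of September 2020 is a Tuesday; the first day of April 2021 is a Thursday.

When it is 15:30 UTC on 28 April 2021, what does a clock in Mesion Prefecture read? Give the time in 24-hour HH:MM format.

21:30

1 September 2020 is a Tuesday, so the first Saturday is September 5 and the fourth is September 26.
1 April 2021 is a Thursday, so Mondays fall on 5, 12, 19, 26; the last is April 26.
At the standard offset (UTC+06:00), 15:30 UTC + 6h = 21:30 Mesion Prefecture standard time.
The standard-time date in Mesion Prefecture, 28 April 2021, does not fall between 26 September 2020 and 26 April 2021, so daylight saving is not in effect and Mesion Prefecture is at UTC+06:00.
15:30 UTC + 6h = 21:30 local.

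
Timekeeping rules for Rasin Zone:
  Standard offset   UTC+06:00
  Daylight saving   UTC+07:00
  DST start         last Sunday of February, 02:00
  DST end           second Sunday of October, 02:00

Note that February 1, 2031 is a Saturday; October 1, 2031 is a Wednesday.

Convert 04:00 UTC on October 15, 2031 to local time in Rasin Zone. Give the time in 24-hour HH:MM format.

10:00

1 February 2031 is a Saturday, so Sundays fall on 2, 9, 16, 23; the last is February 23.
1 October 2031 is a Wednesday, so the first Sunday is October 5 and the second is October 12.
At the standard offset (UTC+06:00), 04:00 UTC + 6h = 10:00 Rasin Zone standard time.
The standard-time date in Rasin Zone, October 15, 2031, does not fall between 23 February and 12 October, so daylight saving is not in effect and Rasin Zone is at UTC+06:00.
04:00 UTC + 6h = 10:00 local.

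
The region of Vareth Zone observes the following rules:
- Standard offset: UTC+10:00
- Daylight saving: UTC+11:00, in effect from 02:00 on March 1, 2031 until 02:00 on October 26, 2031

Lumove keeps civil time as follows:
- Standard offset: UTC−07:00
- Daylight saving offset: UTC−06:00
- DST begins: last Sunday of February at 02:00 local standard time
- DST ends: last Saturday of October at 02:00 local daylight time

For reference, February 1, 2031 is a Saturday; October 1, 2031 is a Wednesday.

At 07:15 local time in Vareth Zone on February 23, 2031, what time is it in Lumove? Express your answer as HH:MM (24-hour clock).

14:15

February 23, 2031 is outside the daylight-saving period (1 March – 26 October), so Vareth Zone is on standard time, UTC+10:00.
07:15 Vareth Zone − 10h = 21:15 UTC (rolling into the previous day, 22 February 2031).
1 February 2031 is a Saturday, so Sundays fall on 2, 9, 16, 23; the last is February 23.
1 October 2031 is a Wednesday, so Saturdays fall on 4, 11, 18, 25; the last is October 25.
At the standard offset (UTC−07:00), 21:15 UTC − 7h = 14:15 Lumove standard time.
Daylight saving runs 23 February – 25 October; the standard-time date in Lumove, February 22, 2031, is outside that window, so Lumove is on standard time at UTC−07:00.
21:15 UTC − 7h = 14:15 Lumove.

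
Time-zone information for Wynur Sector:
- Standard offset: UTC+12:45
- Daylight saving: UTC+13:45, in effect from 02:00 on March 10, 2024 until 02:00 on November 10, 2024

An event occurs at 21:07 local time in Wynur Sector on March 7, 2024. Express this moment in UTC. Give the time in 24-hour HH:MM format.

08:22

Daylight saving runs 10 March – 10 November; March 7, 2024 is outside that window, so Wynur Sector is on standard time at UTC+12:45.
21:07 local − 12h45m = 08:22 UTC.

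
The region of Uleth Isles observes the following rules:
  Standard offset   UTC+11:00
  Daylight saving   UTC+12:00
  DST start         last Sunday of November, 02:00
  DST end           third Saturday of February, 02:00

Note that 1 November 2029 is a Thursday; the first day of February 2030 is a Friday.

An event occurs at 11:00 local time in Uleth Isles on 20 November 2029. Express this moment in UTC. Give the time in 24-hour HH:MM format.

1 November 2029 is a Thursday, so Sundays fall on 4, 11, 18, 25; the last is November 25.
1 February 2030 is a Friday, so the first Saturday is February 2 and the third is February 16.
20 November 2029 does not fall between 25 November 2029 and 16 February 2030, so daylight saving is not in effect and Uleth Isles is at UTC+11:00.
11:00 local − 11h = 00:00 UTC.

00:00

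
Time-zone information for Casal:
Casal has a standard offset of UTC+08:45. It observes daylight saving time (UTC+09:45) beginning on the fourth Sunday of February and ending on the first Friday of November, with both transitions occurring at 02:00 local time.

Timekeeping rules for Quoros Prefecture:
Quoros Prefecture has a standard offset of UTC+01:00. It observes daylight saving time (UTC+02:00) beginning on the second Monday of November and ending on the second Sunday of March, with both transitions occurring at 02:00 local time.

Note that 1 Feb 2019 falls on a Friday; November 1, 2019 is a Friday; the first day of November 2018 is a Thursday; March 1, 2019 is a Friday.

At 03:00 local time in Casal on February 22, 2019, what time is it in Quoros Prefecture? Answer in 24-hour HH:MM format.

1 February 2019 is a Friday, so the first Sunday is February 3 and the fourth is February 24.
1 November 2019 is a Friday, so the first Friday is November 1.
February 22, 2019 does not fall between 24 February and 1 November, so daylight saving is not in effect and Casal is at UTC+08:45.
03:00 Casal − 8h45m = 18:15 UTC (rolling into the previous day, 21 February 2019).
1 November 2018 is a Thursday, so the first Monday is November 5 and the second is November 12.
1 March 2019 is a Friday, so the first Sunday is March 3 and the second is March 10.
At the standard offset (UTC+01:00), 18:15 UTC + 1h = 19:15 Quoros Prefecture standard time.
The standard-time date in Quoros Prefecture, February 21, 2019, lies within the daylight-saving period (12 November 2018 – 10 March 2019), so Quoros Prefecture is on daylight time, UTC+02:00.
18:15 UTC + 2h = 20:15 Quoros Prefecture.

20:15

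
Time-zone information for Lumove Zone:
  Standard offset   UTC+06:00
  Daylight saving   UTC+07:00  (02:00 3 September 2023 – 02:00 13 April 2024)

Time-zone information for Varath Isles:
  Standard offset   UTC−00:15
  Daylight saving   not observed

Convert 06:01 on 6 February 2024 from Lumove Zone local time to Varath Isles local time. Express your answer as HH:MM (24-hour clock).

22:46

6 February 2024 falls between 3 September 2023 and 13 April 2024, so daylight saving is in effect and Lumove Zone is at UTC+07:00.
06:01 Lumove Zone − 7h = 23:01 UTC (rolling into the previous day, 5 February 2024).
Varath Isles stays on UTC−00:15 all year.
23:01 UTC − 0h15m = 22:46 Varath Isles.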